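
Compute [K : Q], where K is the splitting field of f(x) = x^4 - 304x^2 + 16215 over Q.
[K : Q] = 4

Solving the quadratic in x^2: x^2 = (304 ± √(304^2 - 4·16215))/2 = (304 ± √27556)/2 = (304 ± 166)/2, giving x^2 = 235 or x^2 = 69. So f(x) = (x^2 - 235)(x^2 - 69) and the roots of f are ±√235, ±√69. Hence the splitting field is K = Q(√235, √69). Since 235 and 69 are distinct squarefree integers > 1, their product 16215 is not a perfect square, so √69 ∉ Q(√235). By the tower law [K:Q] = [Q(√235,√69):Q(√235)] · [Q(√235):Q] = 2 · 2 = 4.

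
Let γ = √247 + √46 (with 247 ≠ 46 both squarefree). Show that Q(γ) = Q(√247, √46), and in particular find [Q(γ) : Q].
[Q(γ) : Q] = 4 (equivalently, Q(γ) = Q(√247, √46))

Obviously Q(γ) ⊆ Q(√247, √46), and [Q(√247, √46):Q] = 4 (since 247, 46 are distinct squarefree integers > 1 with 11362 not a perfect square). To show equality we compute the minimal polynomial of γ. From γ = √247 + √46: γ^2 = 247 + 2√(11362) + 46 = 293 + 2√(11362), so γ^2 - 293 = 2√(11362); squaring, (γ^2 - 293)^2 = 4·11362, i.e. γ^4 - 586γ^2 + 85849 - 45448 = 0, i.e. γ^4 - 586γ^2 + 40401 = 0. So γ is a root of x^4 - 586x^2 + 40401. This polynomial is irreducible over Q: it has no rational root (each ±√247 ± √46 is irrational), and any factorization into two quadratics over Q would force √(11362) ∈ Q (pairing opposite roots) or √247, √46 ∈ Q (other pairings), all impossible. Hence [Q(γ):Q] = 4 = [Q(√247, √46):Q], so Q(γ) = Q(√247, √46).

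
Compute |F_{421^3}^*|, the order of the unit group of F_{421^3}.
|F_{421^3}^*| = 74618460

F_{421^3} has 421^3 = 74618461 elements; its multiplicative group consists of all nonzero elements, so |F_{421^3}^*| = 74618461 - 1 = 74618460. (It is cyclic since any finite subgroup of the multiplicative group of a field is cyclic.)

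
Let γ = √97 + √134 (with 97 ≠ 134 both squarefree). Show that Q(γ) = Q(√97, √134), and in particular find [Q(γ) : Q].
[Q(γ) : Q] = 4 (equivalently, Q(γ) = Q(√97, √134))

Obviously Q(γ) ⊆ Q(√97, √134), and [Q(√97, √134):Q] = 4 (since 97, 134 are distinct squarefree integers > 1 with 12998 not a perfect square). To show equality we compute the minimal polynomial of γ. From γ = √97 + √134: γ^2 = 97 + 2√(12998) + 134 = 231 + 2√(12998), so γ^2 - 231 = 2√(12998); squaring, (γ^2 - 231)^2 = 4·12998, i.e. γ^4 - 462γ^2 + 53361 - 51992 = 0, i.e. γ^4 - 462γ^2 + 1369 = 0. So γ is a root of x^4 - 462x^2 + 1369. This polynomial is irreducible over Q: it has no rational root (each ±√97 ± √134 is irrational), and any factorization into two quadratics over Q would force √(12998) ∈ Q (pairing opposite roots) or √97, √134 ∈ Q (other pairings), all impossible. Hence [Q(γ):Q] = 4 = [Q(√97, √134):Q], so Q(γ) = Q(√97, √134).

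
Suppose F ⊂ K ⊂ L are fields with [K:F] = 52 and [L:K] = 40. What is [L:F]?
[L:F] = 2080

The tower law says that for any tower of field extensions F ⊂ K ⊂ L with finite degrees, [L:F] = [L:K] · [K:F]. Here this gives [L:F] = 40 · 52 = 2080.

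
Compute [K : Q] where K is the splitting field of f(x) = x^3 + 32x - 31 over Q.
[K : Q] = 6

By the rational root test, any rational root of the monic integer polynomial f(x) = x^3 + 32x - 31 must be an integer dividing the constant term -31, i.e. one of ±{1, 31}. Evaluating: f(1) = 2, f(-1) = -64, f(31) = 30752, f(-31) = -30814; none is 0, so f has no rational root and is therefore irreducible over Q (a cubic with no linear factor over a field is irreducible). For an irreducible cubic, the Galois group is A_3 or S_3 according as the discriminant disc(f) = -4a^3 - 27b^2 = -4·(32)^3 - 27·(-31)^2 = -157019 is or is not a square in Q. Here disc(f) = -157019 is not a perfect square in Q, so the Galois group of f over Q is not contained in A_3 and must be all of S_3. The splitting field has degree |S_3| = 6 over Q, so [K : Q] = 6.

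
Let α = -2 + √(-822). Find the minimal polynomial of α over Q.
m_α(x) = x^2 + 4x + 826

From α + 2 = √(-822), squaring gives (α + 2)^2 = -822, i.e. α^2 + 4α + 4 = -822, so α^2 + 4α + 826 = 0. The discriminant of x^2 + 4x + 826 is (4)^2 - 4·(826) = 16 - 3304 = -3288, and 4·(-822) is not a perfect square in Q since -822 is squarefree and ≠ 1. Hence x^2 + 4x + 826 is irreducible over Q and is the minimal polynomial of α.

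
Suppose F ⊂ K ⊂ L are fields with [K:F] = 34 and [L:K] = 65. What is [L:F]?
[L:F] = 2210

The tower law says that for any tower of field extensions F ⊂ K ⊂ L with finite degrees, [L:F] = [L:K] · [K:F]. Here this gives [L:F] = 65 · 34 = 2210.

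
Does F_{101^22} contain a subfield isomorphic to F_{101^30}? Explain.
No: F_{101^30} is not a subfield of F_{101^22}

F_{p^m} embeds in F_{p^n} iff m | n. Here 30 ∤ 22 (since 22 = 0·30 + 22 with remainder 22 ≠ 0), so F_{101^30} is not a subfield of F_{101^22}. Equivalently: if it were, the tower law would give 30 = [F_{101^30}:F_101] dividing [F_{101^22}:F_101] = 22, contradiction.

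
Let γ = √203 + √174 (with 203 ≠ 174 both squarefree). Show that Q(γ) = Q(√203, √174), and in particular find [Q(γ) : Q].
[Q(γ) : Q] = 4 (equivalently, Q(γ) = Q(√203, √174))

Obviously Q(γ) ⊆ Q(√203, √174), and [Q(√203, √174):Q] = 4 (since 203, 174 are distinct squarefree integers > 1 with 35322 not a perfect square). To show equality we compute the minimal polynomial of γ. From γ = √203 + √174: γ^2 = 203 + 2√(35322) + 174 = 377 + 2√(35322), so γ^2 - 377 = 2√(35322); squaring, (γ^2 - 377)^2 = 4·35322, i.e. γ^4 - 754γ^2 + 142129 - 141288 = 0, i.e. γ^4 - 754γ^2 + 841 = 0. So γ is a root of x^4 - 754x^2 + 841. This polynomial is irreducible over Q: it has no rational root (each ±√203 ± √174 is irrational), and any factorization into two quadratics over Q would force √(35322) ∈ Q (pairing opposite roots) or √203, √174 ∈ Q (other pairings), all impossible. Hence [Q(γ):Q] = 4 = [Q(√203, √174):Q], so Q(γ) = Q(√203, √174).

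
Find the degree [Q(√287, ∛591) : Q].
[Q(√287, ∛591) : Q] = 6

Let L = Q(√287, ∛591). Since Q(√287) ⊂ L and [Q(√287):Q] = 2, the tower law gives 2 | [L:Q]. Likewise Q(∛591) ⊂ L with [Q(∛591):Q] = 3 (because 591 is not a perfect cube), so 3 | [L:Q]. As gcd(2,3) = 1, [L:Q] is divisible by 6. Conversely L is generated over Q by √287 and ∛591, so [L:Q] ≤ 2·3 = 6. Therefore [Q(√287, ∛591) : Q] = 6.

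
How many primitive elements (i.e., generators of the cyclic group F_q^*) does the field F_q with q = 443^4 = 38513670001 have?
There are φ(38513670000) = 8626176000 primitive elements

F_q^* is cyclic of order q - 1 = 38513670000. A cyclic group of order m has exactly φ(m) generators. Here m = 38513670000 = 2^4 · 3 · 5^4 · 13 · 17 · 37 · 157, so the number of primitive elements is φ(38513670000) = 8626176000.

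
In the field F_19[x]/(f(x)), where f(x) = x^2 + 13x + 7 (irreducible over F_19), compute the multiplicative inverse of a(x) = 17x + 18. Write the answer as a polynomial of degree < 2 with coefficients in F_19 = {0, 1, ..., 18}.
a(x)^(-1) ≡ 7x + 2 (mod f(x))

Since f is irreducible over F_19, F_19[x]/(f) is a field and a(x) ≠ 0 has an inverse. Apply the extended Euclidean algorithm to f(x) and a(x) in F_19[x]: f(x) = (9x + 8)·a(x) + (15). The last nonzero remainder is the constant 15 = gcd(f, a) in F_19. Back-substituting through the division chain expresses 15 = s(x)·a(x) + t(x)·f(x) with s(x) ≡ 10x + 11 (mod f), so (10x + 11)·a(x) ≡ 15 (mod f). Multiplying by 15^(-1) ≡ 14 in F_19 gives a(x)^(-1) ≡ 14·(10x + 11) ≡ 7x + 2 (mod f). Check: (17x + 18)·(7x + 2) = 5x^2 + 8x + 17 ≡ 1 (mod x^2 + 13x + 7).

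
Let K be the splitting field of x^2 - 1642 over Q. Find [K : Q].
[K : Q] = 2

f(x) = x^2 - 1642 factors as (x - √1642)(x + √1642). The splitting field is K = Q(√1642). Since 1642 is squarefree and > 1, it is not a perfect square, so x^2 - 1642 is irreducible over Q and [Q(√1642) : Q] = 2. Hence [K : Q] = 2.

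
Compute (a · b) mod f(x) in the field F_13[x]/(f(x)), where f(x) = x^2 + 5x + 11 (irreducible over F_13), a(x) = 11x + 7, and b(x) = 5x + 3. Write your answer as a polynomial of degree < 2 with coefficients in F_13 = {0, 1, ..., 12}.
a · b ≡ x + 1 (mod f(x))

Multiply in F_13[x]: a(x)·b(x) = (11x + 7)·(5x + 3) = 3x^2 + 3x + 8. This has degree ≥ 2, so divide by f(x) over F_13: 3x^2 + 3x + 8 = (3)·(x^2 + 5x + 11) + (x + 1). Hence a·b ≡ x + 1 (mod f). (F_13[x]/(f) is a field with 13^2 = 169 elements since f is irreducible of degree 2.)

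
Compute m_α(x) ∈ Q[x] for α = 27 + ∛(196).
m_α(x) = x^3 - 81x^2 + 2187x - 19879

Set β = α - 27 = ∛(196), so β^3 = 196. Then (α - 27)^3 - 196 = 0, i.e. α is a root of g(x) = (x - 27)^3 - 196 = x^3 - 81x^2 + 2187x - 19879. Since g(x) = h(x - 27) where h(x) = x^3 - 196, and h is irreducible over Q (because 196 is not a perfect cube, so h has no rational root, and a monic cubic with no rational root is irreducible), g is also irreducible (irreducibility is preserved under the substitution x → x - 27). Hence m_α(x) = x^3 - 81x^2 + 2187x - 19879.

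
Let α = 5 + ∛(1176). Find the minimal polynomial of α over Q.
m_α(x) = x^3 - 15x^2 + 75x - 1301

Set β = α - 5 = ∛(1176), so β^3 = 1176. Then (α - 5)^3 - 1176 = 0, i.e. α is a root of g(x) = (x - 5)^3 - 1176 = x^3 - 15x^2 + 75x - 1301. Since g(x) = h(x - 5) where h(x) = x^3 - 1176, and h is irreducible over Q (because 1176 is not a perfect cube, so h has no rational root, and a monic cubic with no rational root is irreducible), g is also irreducible (irreducibility is preserved under the substitution x → x - 5). Hence m_α(x) = x^3 - 15x^2 + 75x - 1301.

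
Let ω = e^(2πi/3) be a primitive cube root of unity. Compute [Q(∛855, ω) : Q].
[Q(∛855, ω) : Q] = 6

[Q(∛855):Q] = 3 (min poly x^3 - 855, irreducible since 855 is not a perfect cube). [Q(ω):Q] = 2 (min poly x^2 + x + 1). Since Q(∛855) ⊂ R and ω ∉ R, we have ω ∉ Q(∛855), so x^2 + x + 1 remains irreducible over Q(∛855) and [Q(∛855, ω) : Q(∛855)] = 2. By the tower law, [Q(∛855, ω) : Q] = 3 · 2 = 6. (In fact Q(∛855, ω) is the splitting field of x^3 - 855 over Q.)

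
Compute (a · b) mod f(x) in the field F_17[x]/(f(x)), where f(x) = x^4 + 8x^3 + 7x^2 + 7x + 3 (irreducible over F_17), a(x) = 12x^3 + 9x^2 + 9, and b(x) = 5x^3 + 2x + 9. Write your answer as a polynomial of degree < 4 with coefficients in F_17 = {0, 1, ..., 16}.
a · b ≡ 3x^3 + 7x^2 + 16x + 9 (mod f(x))

Multiply in F_17[x]: a(x)·b(x) = (12x^3 + 9x^2 + 9)·(5x^3 + 2x + 9) = 9x^6 + 11x^5 + 7x^4 + x^3 + 13x^2 + x + 13. This has degree ≥ 4, so divide by f(x) over F_17: 9x^6 + 11x^5 + 7x^4 + x^3 + 13x^2 + x + 13 = (9x^2 + 7x + 7)·(x^4 + 8x^3 + 7x^2 + 7x + 3) + (3x^3 + 7x^2 + 16x + 9). Hence a·b ≡ 3x^3 + 7x^2 + 16x + 9 (mod f). (F_17[x]/(f) is a field with 17^4 = 83521 elements since f is irreducible of degree 4.)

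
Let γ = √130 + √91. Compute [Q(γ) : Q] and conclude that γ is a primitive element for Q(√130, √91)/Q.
[Q(γ) : Q] = 4 (equivalently, Q(γ) = Q(√130, √91))

Obviously Q(γ) ⊆ Q(√130, √91), and [Q(√130, √91):Q] = 4 (since 130, 91 are distinct squarefree integers > 1 with 11830 not a perfect square). To show equality we compute the minimal polynomial of γ. From γ = √130 + √91: γ^2 = 130 + 2√(11830) + 91 = 221 + 2√(11830), so γ^2 - 221 = 2√(11830); squaring, (γ^2 - 221)^2 = 4·11830, i.e. γ^4 - 442γ^2 + 48841 - 47320 = 0, i.e. γ^4 - 442γ^2 + 1521 = 0. So γ is a root of x^4 - 442x^2 + 1521. This polynomial is irreducible over Q: it has no rational root (each ±√130 ± √91 is irrational), and any factorization into two quadratics over Q would force √(11830) ∈ Q (pairing opposite roots) or √130, √91 ∈ Q (other pairings), all impossible. Hence [Q(γ):Q] = 4 = [Q(√130, √91):Q], so Q(γ) = Q(√130, √91).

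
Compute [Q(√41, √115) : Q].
[Q(√41, √115) : Q] = 4

[Q(√41):Q] = 2 (min poly x^2 - 41, irreducible since 41 is squarefree > 1). For the top step, suppose √115 ∈ Q(√41), say √115 = c + d√41 with c, d ∈ Q. Squaring: 115 = c^2 + 41d^2 + 2cd√41. Since √41 ∉ Q this forces 2cd = 0. If d = 0 then √115 = c ∈ Q, contradicting 115 squarefree > 1. If c = 0 then 115 = 41d^2, so 41·115 = (41d)^2 is a perfect square in Q — but 41·115 = 4715 is not a perfect square (since 41 and 115 are distinct squarefree integers). Contradiction. Hence √115 ∉ Q(√41), so x^2 - 115 stays irreducible over Q(√41) and [Q(√41, √115) : Q(√41)] = 2. By the tower law, [Q(√41, √115) : Q] = 2 · 2 = 4.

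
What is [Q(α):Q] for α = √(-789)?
[Q(α):Q] = 2

[Q(α):Q] equals the degree of the minimal polynomial of α. Here α^2 = -789 and x^2 + 789 is irreducible (d = -789 is squarefree, ≠ 1, hence not a square), so deg(m_α) = 2. Thus [Q(α):Q] = 2.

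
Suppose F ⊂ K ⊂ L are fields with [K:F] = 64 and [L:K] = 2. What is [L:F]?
[L:F] = 128

The tower law says that for any tower of field extensions F ⊂ K ⊂ L with finite degrees, [L:F] = [L:K] · [K:F]. Here this gives [L:F] = 2 · 64 = 128.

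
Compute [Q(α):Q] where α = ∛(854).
[Q(α):Q] = 3

The minimal polynomial of α is x^3 - 854, irreducible over Q since 854 is not a perfect cube (so x^3 - 854 has no rational root). Hence [Q(α):Q] = deg(m_α) = 3.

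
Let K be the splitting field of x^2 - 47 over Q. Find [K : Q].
[K : Q] = 2

f(x) = x^2 - 47 factors as (x - √47)(x + √47). The splitting field is K = Q(√47). Since 47 is squarefree and > 1, it is not a perfect square, so x^2 - 47 is irreducible over Q and [Q(√47) : Q] = 2. Hence [K : Q] = 2.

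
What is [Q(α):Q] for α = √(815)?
[Q(α):Q] = 2

[Q(α):Q] equals the degree of the minimal polynomial of α. Here α^2 = 815 and x^2 - 815 is irreducible (d = 815 is squarefree, ≠ 1, hence not a square), so deg(m_α) = 2. Thus [Q(α):Q] = 2.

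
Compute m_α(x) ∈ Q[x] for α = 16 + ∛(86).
m_α(x) = x^3 - 48x^2 + 768x - 4182

Set β = α - 16 = ∛(86), so β^3 = 86. Then (α - 16)^3 - 86 = 0, i.e. α is a root of g(x) = (x - 16)^3 - 86 = x^3 - 48x^2 + 768x - 4182. Since g(x) = h(x - 16) where h(x) = x^3 - 86, and h is irreducible over Q (because 86 is not a perfect cube, so h has no rational root, and a monic cubic with no rational root is irreducible), g is also irreducible (irreducibility is preserved under the substitution x → x - 16). Hence m_α(x) = x^3 - 48x^2 + 768x - 4182.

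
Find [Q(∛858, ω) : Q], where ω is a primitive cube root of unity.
[Q(∛858, ω) : Q] = 6

[Q(∛858):Q] = 3 (min poly x^3 - 858, irreducible since 858 is not a perfect cube). [Q(ω):Q] = 2 (min poly x^2 + x + 1). Since Q(∛858) ⊂ R and ω ∉ R, we have ω ∉ Q(∛858), so x^2 + x + 1 remains irreducible over Q(∛858) and [Q(∛858, ω) : Q(∛858)] = 2. By the tower law, [Q(∛858, ω) : Q] = 3 · 2 = 6. (In fact Q(∛858, ω) is the splitting field of x^3 - 858 over Q.)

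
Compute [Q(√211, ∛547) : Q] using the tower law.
[Q(√211, ∛547) : Q] = 6

Let L = Q(√211, ∛547). Since Q(√211) ⊂ L and [Q(√211):Q] = 2, the tower law gives 2 | [L:Q]. Likewise Q(∛547) ⊂ L with [Q(∛547):Q] = 3 (because 547 is not a perfect cube), so 3 | [L:Q]. As gcd(2,3) = 1, [L:Q] is divisible by 6. Conversely L is generated over Q by √211 and ∛547, so [L:Q] ≤ 2·3 = 6. Therefore [Q(√211, ∛547) : Q] = 6.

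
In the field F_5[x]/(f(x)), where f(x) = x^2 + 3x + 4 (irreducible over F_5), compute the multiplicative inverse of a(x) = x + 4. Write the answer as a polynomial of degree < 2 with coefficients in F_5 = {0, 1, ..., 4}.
a(x)^(-1) ≡ 3x + 2 (mod f(x))

Since f is irreducible over F_5, F_5[x]/(f) is a field and a(x) ≠ 0 has an inverse. Apply the extended Euclidean algorithm to f(x) and a(x) in F_5[x]: f(x) = (x + 4)·a(x) + (3). The last nonzero remainder is the constant 3 = gcd(f, a) in F_5. Back-substituting through the division chain expresses 3 = s(x)·a(x) + t(x)·f(x) with s(x) ≡ 4x + 1 (mod f), so (4x + 1)·a(x) ≡ 3 (mod f). Multiplying by 3^(-1) ≡ 2 in F_5 gives a(x)^(-1) ≡ 2·(4x + 1) ≡ 3x + 2 (mod f). Check: (x + 4)·(3x + 2) = 3x^2 + 4x + 3 ≡ 1 (mod x^2 + 3x + 4).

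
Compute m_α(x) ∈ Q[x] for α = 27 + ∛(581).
m_α(x) = x^3 - 81x^2 + 2187x - 20264

Set β = α - 27 = ∛(581), so β^3 = 581. Then (α - 27)^3 - 581 = 0, i.e. α is a root of g(x) = (x - 27)^3 - 581 = x^3 - 81x^2 + 2187x - 20264. Since g(x) = h(x - 27) where h(x) = x^3 - 581, and h is irreducible over Q (because 581 is not a perfect cube, so h has no rational root, and a monic cubic with no rational root is irreducible), g is also irreducible (irreducibility is preserved under the substitution x → x - 27). Hence m_α(x) = x^3 - 81x^2 + 2187x - 20264.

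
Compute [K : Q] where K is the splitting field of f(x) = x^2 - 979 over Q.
[K : Q] = 2

f(x) = x^2 - 979 factors as (x - √979)(x + √979). The splitting field is K = Q(√979). Since 979 is squarefree and > 1, it is not a perfect square, so x^2 - 979 is irreducible over Q and [Q(√979) : Q] = 2. Hence [K : Q] = 2.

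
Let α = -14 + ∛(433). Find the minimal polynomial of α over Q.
m_α(x) = x^3 + 42x^2 + 588x + 2311

Set β = α + 14 = ∛(433), so β^3 = 433. Then (α + 14)^3 - 433 = 0, i.e. α is a root of g(x) = (x + 14)^3 - 433 = x^3 + 42x^2 + 588x + 2311. Since g(x) = h(x + 14) where h(x) = x^3 - 433, and h is irreducible over Q (because 433 is not a perfect cube, so h has no rational root, and a monic cubic with no rational root is irreducible), g is also irreducible (irreducibility is preserved under the substitution x → x + 14). Hence m_α(x) = x^3 + 42x^2 + 588x + 2311.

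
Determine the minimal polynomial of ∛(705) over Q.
m_α(x) = x^3 - 705

α satisfies α^3 = 705, so x^3 - 705 annihilates α. By the rational root test, a rational root p/q (in lowest terms) of x^3 - 705 would satisfy p^3 = 705 q^3, forcing q = 1 and p^3 = 705; but 705 is not a perfect cube, contradiction. A monic cubic over Q with no rational root is irreducible (any nontrivial factorization would include a linear factor). Hence x^3 - 705 is the minimal polynomial of α, and in particular [Q(α):Q] = 3.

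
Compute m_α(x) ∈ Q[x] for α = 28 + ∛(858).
m_α(x) = x^3 - 84x^2 + 2352x - 22810

Set β = α - 28 = ∛(858), so β^3 = 858. Then (α - 28)^3 - 858 = 0, i.e. α is a root of g(x) = (x - 28)^3 - 858 = x^3 - 84x^2 + 2352x - 22810. Since g(x) = h(x - 28) where h(x) = x^3 - 858, and h is irreducible over Q (because 858 is not a perfect cube, so h has no rational root, and a monic cubic with no rational root is irreducible), g is also irreducible (irreducibility is preserved under the substitution x → x - 28). Hence m_α(x) = x^3 - 84x^2 + 2352x - 22810.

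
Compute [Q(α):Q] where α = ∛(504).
[Q(α):Q] = 3

The minimal polynomial of α is x^3 - 504, irreducible over Q since 504 is not a perfect cube (so x^3 - 504 has no rational root). Hence [Q(α):Q] = deg(m_α) = 3.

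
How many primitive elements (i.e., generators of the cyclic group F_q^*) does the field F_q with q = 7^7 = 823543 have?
There are φ(823542) = 264992 primitive elements

F_q^* is cyclic of order q - 1 = 823542. A cyclic group of order m has exactly φ(m) generators. Here m = 823542 = 2 · 3 · 29 · 4733, so the number of primitive elements is φ(823542) = 264992.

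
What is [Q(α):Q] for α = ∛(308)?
[Q(α):Q] = 3

The minimal polynomial of α is x^3 - 308, irreducible over Q since 308 is not a perfect cube (so x^3 - 308 has no rational root). Hence [Q(α):Q] = deg(m_α) = 3.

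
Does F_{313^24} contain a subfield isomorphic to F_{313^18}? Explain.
No: F_{313^18} is not a subfield of F_{313^24}

F_{p^m} embeds in F_{p^n} iff m | n. Here 18 ∤ 24 (since 24 = 1·18 + 6 with remainder 6 ≠ 0), so F_{313^18} is not a subfield of F_{313^24}. Equivalently: if it were, the tower law would give 18 = [F_{313^18}:F_313] dividing [F_{313^24}:F_313] = 24, contradiction.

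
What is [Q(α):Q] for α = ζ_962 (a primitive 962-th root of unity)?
[Q(α):Q] = 432

The minimal polynomial of ζ_962 over Q is the 962-th cyclotomic polynomial Φ_962(x), which is irreducible over Q and has degree φ(962) = 432. Hence [Q(α):Q] = φ(962) = 432.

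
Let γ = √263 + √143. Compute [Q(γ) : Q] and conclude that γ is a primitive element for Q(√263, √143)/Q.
[Q(γ) : Q] = 4 (equivalently, Q(γ) = Q(√263, √143))

Obviously Q(γ) ⊆ Q(√263, √143), and [Q(√263, √143):Q] = 4 (since 263, 143 are distinct squarefree integers > 1 with 37609 not a perfect square). To show equality we compute the minimal polynomial of γ. From γ = √263 + √143: γ^2 = 263 + 2√(37609) + 143 = 406 + 2√(37609), so γ^2 - 406 = 2√(37609); squaring, (γ^2 - 406)^2 = 4·37609, i.e. γ^4 - 812γ^2 + 164836 - 150436 = 0, i.e. γ^4 - 812γ^2 + 14400 = 0. So γ is a root of x^4 - 812x^2 + 14400. This polynomial is irreducible over Q: it has no rational root (each ±√263 ± √143 is irrational), and any factorization into two quadratics over Q would force √(37609) ∈ Q (pairing opposite roots) or √263, √143 ∈ Q (other pairings), all impossible. Hence [Q(γ):Q] = 4 = [Q(√263, √143):Q], so Q(γ) = Q(√263, √143).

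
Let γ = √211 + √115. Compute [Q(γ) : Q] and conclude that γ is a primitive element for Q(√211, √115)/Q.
[Q(γ) : Q] = 4 (equivalently, Q(γ) = Q(√211, √115))

Obviously Q(γ) ⊆ Q(√211, √115), and [Q(√211, √115):Q] = 4 (since 211, 115 are distinct squarefree integers > 1 with 24265 not a perfect square). To show equality we compute the minimal polynomial of γ. From γ = √211 + √115: γ^2 = 211 + 2√(24265) + 115 = 326 + 2√(24265), so γ^2 - 326 = 2√(24265); squaring, (γ^2 - 326)^2 = 4·24265, i.e. γ^4 - 652γ^2 + 106276 - 97060 = 0, i.e. γ^4 - 652γ^2 + 9216 = 0. So γ is a root of x^4 - 652x^2 + 9216. This polynomial is irreducible over Q: it has no rational root (each ±√211 ± √115 is irrational), and any factorization into two quadratics over Q would force √(24265) ∈ Q (pairing opposite roots) or √211, √115 ∈ Q (other pairings), all impossible. Hence [Q(γ):Q] = 4 = [Q(√211, √115):Q], so Q(γ) = Q(√211, √115).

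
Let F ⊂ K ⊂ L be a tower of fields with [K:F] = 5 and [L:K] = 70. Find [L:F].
[L:F] = 350

The tower law says that for any tower of field extensions F ⊂ K ⊂ L with finite degrees, [L:F] = [L:K] · [K:F]. Here this gives [L:F] = 70 · 5 = 350.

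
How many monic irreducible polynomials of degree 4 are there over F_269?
There are 1309010490 monic irreducible polynomials of degree 4 over F_269

Each element of F_{269^4} that lies in no proper subfield is a root of exactly one monic irreducible of degree 4 over F_269, and each such polynomial has 4 distinct roots in F_{269^4}. By Möbius inversion the count is N_269(4) = (1/4) Σ_{d|4} μ(4/d) · 269^d = (1/4)(μ(4)·269^1 + μ(2)·269^2 + μ(1)·269^4) = 5236041960/4 = 1309010490.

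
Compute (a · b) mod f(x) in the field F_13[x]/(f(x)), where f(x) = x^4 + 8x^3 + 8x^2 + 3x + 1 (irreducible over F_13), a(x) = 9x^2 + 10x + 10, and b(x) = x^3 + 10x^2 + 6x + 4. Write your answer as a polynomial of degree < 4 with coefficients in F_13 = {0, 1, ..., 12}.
a · b ≡ 11x^3 + 10x^2 + 7x + 12 (mod f(x))

Multiply in F_13[x]: a(x)·b(x) = (9x^2 + 10x + 10)·(x^3 + 10x^2 + 6x + 4) = 9x^5 + 9x^4 + 8x^3 + x^2 + 9x + 1. This has degree ≥ 4, so divide by f(x) over F_13: 9x^5 + 9x^4 + 8x^3 + x^2 + 9x + 1 = (9x + 2)·(x^4 + 8x^3 + 8x^2 + 3x + 1) + (11x^3 + 10x^2 + 7x + 12). Hence a·b ≡ 11x^3 + 10x^2 + 7x + 12 (mod f). (F_13[x]/(f) is a field with 13^4 = 28561 elements since f is irreducible of degree 4.)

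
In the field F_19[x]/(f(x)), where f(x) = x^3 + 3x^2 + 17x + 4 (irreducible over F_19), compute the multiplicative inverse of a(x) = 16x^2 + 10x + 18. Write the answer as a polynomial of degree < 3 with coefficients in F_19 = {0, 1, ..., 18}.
a(x)^(-1) ≡ x^2 + 2x + 4 (mod f(x))

Since f is irreducible over F_19, F_19[x]/(f) is a field and a(x) ≠ 0 has an inverse. Apply the extended Euclidean algorithm to f(x) and a(x) in F_19[x]: f(x) = (6x)·a(x) + (4x + 4);  a(x) = (4x + 8)·(4x + 4) + (5). The last nonzero remainder is the constant 5 = gcd(f, a) in F_19. Back-substituting through the division chain expresses 5 = s(x)·a(x) + t(x)·f(x) with s(x) ≡ 5x^2 + 10x + 1 (mod f), so (5x^2 + 10x + 1)·a(x) ≡ 5 (mod f). Multiplying by 5^(-1) ≡ 4 in F_19 gives a(x)^(-1) ≡ 4·(5x^2 + 10x + 1) ≡ x^2 + 2x + 4 (mod f). Check: (16x^2 + 10x + 18)·(x^2 + 2x + 4) = 16x^4 + 4x^3 + 7x^2 + 15 ≡ 1 (mod x^3 + 3x^2 + 17x + 4).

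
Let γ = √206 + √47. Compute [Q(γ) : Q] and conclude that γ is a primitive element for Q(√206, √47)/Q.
[Q(γ) : Q] = 4 (equivalently, Q(γ) = Q(√206, √47))

Obviously Q(γ) ⊆ Q(√206, √47), and [Q(√206, √47):Q] = 4 (since 206, 47 are distinct squarefree integers > 1 with 9682 not a perfect square). To show equality we compute the minimal polynomial of γ. From γ = √206 + √47: γ^2 = 206 + 2√(9682) + 47 = 253 + 2√(9682), so γ^2 - 253 = 2√(9682); squaring, (γ^2 - 253)^2 = 4·9682, i.e. γ^4 - 506γ^2 + 64009 - 38728 = 0, i.e. γ^4 - 506γ^2 + 25281 = 0. So γ is a root of x^4 - 506x^2 + 25281. This polynomial is irreducible over Q: it has no rational root (each ±√206 ± √47 is irrational), and any factorization into two quadratics over Q would force √(9682) ∈ Q (pairing opposite roots) or √206, √47 ∈ Q (other pairings), all impossible. Hence [Q(γ):Q] = 4 = [Q(√206, √47):Q], so Q(γ) = Q(√206, √47).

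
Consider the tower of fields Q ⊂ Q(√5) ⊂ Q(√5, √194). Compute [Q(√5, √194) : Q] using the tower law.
[Q(√5, √194) : Q] = 4

[Q(√5):Q] = 2 (min poly x^2 - 5, irreducible since 5 is squarefree > 1). For the top step, suppose √194 ∈ Q(√5), say √194 = c + d√5 with c, d ∈ Q. Squaring: 194 = c^2 + 5d^2 + 2cd√5. Since √5 ∉ Q this forces 2cd = 0. If d = 0 then √194 = c ∈ Q, contradicting 194 squarefree > 1. If c = 0 then 194 = 5d^2, so 5·194 = (5d)^2 is a perfect square in Q — but 5·194 = 970 is not a perfect square (since 5 and 194 are distinct squarefree integers). Contradiction. Hence √194 ∉ Q(√5), so x^2 - 194 stays irreducible over Q(√5) and [Q(√5, √194) : Q(√5)] = 2. By the tower law, [Q(√5, √194) : Q] = 2 · 2 = 4.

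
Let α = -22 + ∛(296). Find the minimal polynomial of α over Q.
m_α(x) = x^3 + 66x^2 + 1452x + 10352

Set β = α + 22 = ∛(296), so β^3 = 296. Then (α + 22)^3 - 296 = 0, i.e. α is a root of g(x) = (x + 22)^3 - 296 = x^3 + 66x^2 + 1452x + 10352. Since g(x) = h(x + 22) where h(x) = x^3 - 296, and h is irreducible over Q (because 296 is not a perfect cube, so h has no rational root, and a monic cubic with no rational root is irreducible), g is also irreducible (irreducibility is preserved under the substitution x → x + 22). Hence m_α(x) = x^3 + 66x^2 + 1452x + 10352.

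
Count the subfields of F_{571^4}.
F_{571^4} has 3 subfields

The subfields of F_{p^n} are exactly the fields F_{p^d} for d | n (each is the fixed field of the unique index-d subgroup of Gal(F_{p^n}/F_p) ≅ Z/nZ). The divisors of n = 4 are {1, 2, 4}, giving 3 subfields: F_{571^1}, F_{571^2}, F_{571^4}.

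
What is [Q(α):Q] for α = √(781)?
[Q(α):Q] = 2

[Q(α):Q] equals the degree of the minimal polynomial of α. Here α^2 = 781 and x^2 - 781 is irreducible (d = 781 is squarefree, ≠ 1, hence not a square), so deg(m_α) = 2. Thus [Q(α):Q] = 2.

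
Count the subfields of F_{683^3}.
F_{683^3} has 2 subfields

The subfields of F_{p^n} are exactly the fields F_{p^d} for d | n (each is the fixed field of the unique index-d subgroup of Gal(F_{p^n}/F_p) ≅ Z/nZ). The divisors of n = 3 are {1, 3}, giving 2 subfields: F_{683^1}, F_{683^3}.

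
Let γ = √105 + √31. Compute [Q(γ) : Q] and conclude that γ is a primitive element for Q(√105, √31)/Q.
[Q(γ) : Q] = 4 (equivalently, Q(γ) = Q(√105, √31))

Obviously Q(γ) ⊆ Q(√105, √31), and [Q(√105, √31):Q] = 4 (since 105, 31 are distinct squarefree integers > 1 with 3255 not a perfect square). To show equality we compute the minimal polynomial of γ. From γ = √105 + √31: γ^2 = 105 + 2√(3255) + 31 = 136 + 2√(3255), so γ^2 - 136 = 2√(3255); squaring, (γ^2 - 136)^2 = 4·3255, i.e. γ^4 - 272γ^2 + 18496 - 13020 = 0, i.e. γ^4 - 272γ^2 + 5476 = 0. So γ is a root of x^4 - 272x^2 + 5476. This polynomial is irreducible over Q: it has no rational root (each ±√105 ± √31 is irrational), and any factorization into two quadratics over Q would force √(3255) ∈ Q (pairing opposite roots) or √105, √31 ∈ Q (other pairings), all impossible. Hence [Q(γ):Q] = 4 = [Q(√105, √31):Q], so Q(γ) = Q(√105, √31).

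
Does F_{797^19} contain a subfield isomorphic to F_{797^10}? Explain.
No: F_{797^10} is not a subfield of F_{797^19}

F_{p^m} embeds in F_{p^n} iff m | n. Here 10 ∤ 19 (since 19 = 1·10 + 9 with remainder 9 ≠ 0), so F_{797^10} is not a subfield of F_{797^19}. Equivalently: if it were, the tower law would give 10 = [F_{797^10}:F_797] dividing [F_{797^19}:F_797] = 19, contradiction.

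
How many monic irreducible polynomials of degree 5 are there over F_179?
There are 36753199344 monic irreducible polynomials of degree 5 over F_179

Each element of F_{179^5} that lies in no proper subfield is a root of exactly one monic irreducible of degree 5 over F_179, and each such polynomial has 5 distinct roots in F_{179^5}. By Möbius inversion the count is N_179(5) = (1/5) Σ_{d|5} μ(5/d) · 179^d = (1/5)(μ(5)·179^1 + μ(1)·179^5) = 183765996720/5 = 36753199344.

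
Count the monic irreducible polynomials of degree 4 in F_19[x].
There are 32490 monic irreducible polynomials of degree 4 over F_19

Each element of F_{19^4} that lies in no proper subfield is a root of exactly one monic irreducible of degree 4 over F_19, and each such polynomial has 4 distinct roots in F_{19^4}. By Möbius inversion the count is N_19(4) = (1/4) Σ_{d|4} μ(4/d) · 19^d = (1/4)(μ(4)·19^1 + μ(2)·19^2 + μ(1)·19^4) = 129960/4 = 32490.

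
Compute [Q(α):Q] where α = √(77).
[Q(α):Q] = 2

[Q(α):Q] equals the degree of the minimal polynomial of α. Here α^2 = 77 and x^2 - 77 is irreducible (d = 77 is squarefree, ≠ 1, hence not a square), so deg(m_α) = 2. Thus [Q(α):Q] = 2.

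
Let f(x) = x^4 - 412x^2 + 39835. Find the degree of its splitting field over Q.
[K : Q] = 4

Solving the quadratic in x^2: x^2 = (412 ± √(412^2 - 4·39835))/2 = (412 ± √10404)/2 = (412 ± 102)/2, giving x^2 = 155 or x^2 = 257. So f(x) = (x^2 - 155)(x^2 - 257) and the roots of f are ±√155, ±√257. Hence the splitting field is K = Q(√155, √257). Since 155 and 257 are distinct squarefree integers > 1, their product 39835 is not a perfect square, so √257 ∉ Q(√155). By the tower law [K:Q] = [Q(√155,√257):Q(√155)] · [Q(√155):Q] = 2 · 2 = 4.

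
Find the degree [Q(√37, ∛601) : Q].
[Q(√37, ∛601) : Q] = 6

Let L = Q(√37, ∛601). Since Q(√37) ⊂ L and [Q(√37):Q] = 2, the tower law gives 2 | [L:Q]. Likewise Q(∛601) ⊂ L with [Q(∛601):Q] = 3 (because 601 is not a perfect cube), so 3 | [L:Q]. As gcd(2,3) = 1, [L:Q] is divisible by 6. Conversely L is generated over Q by √37 and ∛601, so [L:Q] ≤ 2·3 = 6. Therefore [Q(√37, ∛601) : Q] = 6.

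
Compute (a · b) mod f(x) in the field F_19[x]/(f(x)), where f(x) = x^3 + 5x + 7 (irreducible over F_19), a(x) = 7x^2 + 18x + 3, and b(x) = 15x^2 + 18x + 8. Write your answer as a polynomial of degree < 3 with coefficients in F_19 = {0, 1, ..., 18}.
a · b ≡ 14x^2 + 10x + 7 (mod f(x))

Multiply in F_19[x]: a(x)·b(x) = (7x^2 + 18x + 3)·(15x^2 + 18x + 8) = 10x^4 + 16x^3 + 7x^2 + 8x + 5. This has degree ≥ 3, so divide by f(x) over F_19: 10x^4 + 16x^3 + 7x^2 + 8x + 5 = (10x + 16)·(x^3 + 5x + 7) + (14x^2 + 10x + 7). Hence a·b ≡ 14x^2 + 10x + 7 (mod f). (F_19[x]/(f) is a field with 19^3 = 6859 elements since f is irreducible of degree 3.)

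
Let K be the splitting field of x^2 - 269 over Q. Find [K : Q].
[K : Q] = 2

f(x) = x^2 - 269 factors as (x - √269)(x + √269). The splitting field is K = Q(√269). Since 269 is squarefree and > 1, it is not a perfect square, so x^2 - 269 is irreducible over Q and [Q(√269) : Q] = 2. Hence [K : Q] = 2.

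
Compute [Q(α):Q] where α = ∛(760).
[Q(α):Q] = 3

The minimal polynomial of α is x^3 - 760, irreducible over Q since 760 is not a perfect cube (so x^3 - 760 has no rational root). Hence [Q(α):Q] = deg(m_α) = 3.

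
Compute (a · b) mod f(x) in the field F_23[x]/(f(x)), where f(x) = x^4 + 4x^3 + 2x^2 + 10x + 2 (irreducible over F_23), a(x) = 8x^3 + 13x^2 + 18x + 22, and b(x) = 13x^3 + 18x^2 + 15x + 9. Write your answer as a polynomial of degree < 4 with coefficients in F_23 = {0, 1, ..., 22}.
a · b ≡ 3x^3 + 21x^2 + 17 (mod f(x))

Multiply in F_23[x]: a(x)·b(x) = (8x^3 + 13x^2 + 18x + 22)·(13x^3 + 18x^2 + 15x + 9) = 12x^6 + 14x^5 + 13x^4 + 3x^3 + x^2 + 9x + 14. This has degree ≥ 4, so divide by f(x) over F_23: 12x^6 + 14x^5 + 13x^4 + 3x^3 + x^2 + 9x + 14 = (12x^2 + 12x + 10)·(x^4 + 4x^3 + 2x^2 + 10x + 2) + (3x^3 + 21x^2 + 17). Hence a·b ≡ 3x^3 + 21x^2 + 17 (mod f). (F_23[x]/(f) is a field with 23^4 = 279841 elements since f is irreducible of degree 4.)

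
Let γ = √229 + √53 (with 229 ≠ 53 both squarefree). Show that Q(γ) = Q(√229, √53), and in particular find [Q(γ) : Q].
[Q(γ) : Q] = 4 (equivalently, Q(γ) = Q(√229, √53))

Obviously Q(γ) ⊆ Q(√229, √53), and [Q(√229, √53):Q] = 4 (since 229, 53 are distinct squarefree integers > 1 with 12137 not a perfect square). To show equality we compute the minimal polynomial of γ. From γ = √229 + √53: γ^2 = 229 + 2√(12137) + 53 = 282 + 2√(12137), so γ^2 - 282 = 2√(12137); squaring, (γ^2 - 282)^2 = 4·12137, i.e. γ^4 - 564γ^2 + 79524 - 48548 = 0, i.e. γ^4 - 564γ^2 + 30976 = 0. So γ is a root of x^4 - 564x^2 + 30976. This polynomial is irreducible over Q: it has no rational root (each ±√229 ± √53 is irrational), and any factorization into two quadratics over Q would force √(12137) ∈ Q (pairing opposite roots) or √229, √53 ∈ Q (other pairings), all impossible. Hence [Q(γ):Q] = 4 = [Q(√229, √53):Q], so Q(γ) = Q(√229, √53).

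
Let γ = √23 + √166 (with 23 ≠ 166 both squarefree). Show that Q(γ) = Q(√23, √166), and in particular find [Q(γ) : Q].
[Q(γ) : Q] = 4 (equivalently, Q(γ) = Q(√23, √166))

Obviously Q(γ) ⊆ Q(√23, √166), and [Q(√23, √166):Q] = 4 (since 23, 166 are distinct squarefree integers > 1 with 3818 not a perfect square). To show equality we compute the minimal polynomial of γ. From γ = √23 + √166: γ^2 = 23 + 2√(3818) + 166 = 189 + 2√(3818), so γ^2 - 189 = 2√(3818); squaring, (γ^2 - 189)^2 = 4·3818, i.e. γ^4 - 378γ^2 + 35721 - 15272 = 0, i.e. γ^4 - 378γ^2 + 20449 = 0. So γ is a root of x^4 - 378x^2 + 20449. This polynomial is irreducible over Q: it has no rational root (each ±√23 ± √166 is irrational), and any factorization into two quadratics over Q would force √(3818) ∈ Q (pairing opposite roots) or √23, √166 ∈ Q (other pairings), all impossible. Hence [Q(γ):Q] = 4 = [Q(√23, √166):Q], so Q(γ) = Q(√23, √166).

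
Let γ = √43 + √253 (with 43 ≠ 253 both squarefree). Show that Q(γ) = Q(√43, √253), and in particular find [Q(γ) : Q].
[Q(γ) : Q] = 4 (equivalently, Q(γ) = Q(√43, √253))

Obviously Q(γ) ⊆ Q(√43, √253), and [Q(√43, √253):Q] = 4 (since 43, 253 are distinct squarefree integers > 1 with 10879 not a perfect square). To show equality we compute the minimal polynomial of γ. From γ = √43 + √253: γ^2 = 43 + 2√(10879) + 253 = 296 + 2√(10879), so γ^2 - 296 = 2√(10879); squaring, (γ^2 - 296)^2 = 4·10879, i.e. γ^4 - 592γ^2 + 87616 - 43516 = 0, i.e. γ^4 - 592γ^2 + 44100 = 0. So γ is a root of x^4 - 592x^2 + 44100. This polynomial is irreducible over Q: it has no rational root (each ±√43 ± √253 is irrational), and any factorization into two quadratics over Q would force √(10879) ∈ Q (pairing opposite roots) or √43, √253 ∈ Q (other pairings), all impossible. Hence [Q(γ):Q] = 4 = [Q(√43, √253):Q], so Q(γ) = Q(√43, √253).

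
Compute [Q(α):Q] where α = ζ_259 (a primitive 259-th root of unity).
[Q(α):Q] = 216

The minimal polynomial of ζ_259 over Q is the 259-th cyclotomic polynomial Φ_259(x), which is irreducible over Q and has degree φ(259) = 216. Hence [Q(α):Q] = φ(259) = 216.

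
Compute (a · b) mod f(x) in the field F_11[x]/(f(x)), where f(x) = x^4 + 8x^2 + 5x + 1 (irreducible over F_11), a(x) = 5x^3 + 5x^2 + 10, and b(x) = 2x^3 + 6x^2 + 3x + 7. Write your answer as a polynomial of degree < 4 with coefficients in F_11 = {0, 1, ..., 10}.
a · b ≡ 8x^3 + 6 (mod f(x))

Multiply in F_11[x]: a(x)·b(x) = (5x^3 + 5x^2 + 10)·(2x^3 + 6x^2 + 3x + 7) = 10x^6 + 7x^5 + x^4 + 4x^3 + 7x^2 + 8x + 4. This has degree ≥ 4, so divide by f(x) over F_11: 10x^6 + 7x^5 + x^4 + 4x^3 + 7x^2 + 8x + 4 = (10x^2 + 7x + 9)·(x^4 + 8x^2 + 5x + 1) + (8x^3 + 6). Hence a·b ≡ 8x^3 + 6 (mod f). (F_11[x]/(f) is a field with 11^4 = 14641 elements since f is irreducible of degree 4.)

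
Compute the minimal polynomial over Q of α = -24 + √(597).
m_α(x) = x^2 + 48x - 21

From α + 24 = √(597), squaring gives (α + 24)^2 = 597, i.e. α^2 + 48α + 576 = 597, so α^2 + 48α - 21 = 0. The discriminant of x^2 + 48x - 21 is (48)^2 - 4·(-21) = 2304 + 84 = 2388, and 4·(597) is not a perfect square in Q since 597 is squarefree and ≠ 1. Hence x^2 + 48x - 21 is irreducible over Q and is the minimal polynomial of α.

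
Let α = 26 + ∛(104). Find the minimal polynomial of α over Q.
m_α(x) = x^3 - 78x^2 + 2028x - 17680

Set β = α - 26 = ∛(104), so β^3 = 104. Then (α - 26)^3 - 104 = 0, i.e. α is a root of g(x) = (x - 26)^3 - 104 = x^3 - 78x^2 + 2028x - 17680. Since g(x) = h(x - 26) where h(x) = x^3 - 104, and h is irreducible over Q (because 104 is not a perfect cube, so h has no rational root, and a monic cubic with no rational root is irreducible), g is also irreducible (irreducibility is preserved under the substitution x → x - 26). Hence m_α(x) = x^3 - 78x^2 + 2028x - 17680.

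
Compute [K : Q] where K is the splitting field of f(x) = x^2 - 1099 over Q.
[K : Q] = 2

f(x) = x^2 - 1099 factors as (x - √1099)(x + √1099). The splitting field is K = Q(√1099). Since 1099 is squarefree and > 1, it is not a perfect square, so x^2 - 1099 is irreducible over Q and [Q(√1099) : Q] = 2. Hence [K : Q] = 2.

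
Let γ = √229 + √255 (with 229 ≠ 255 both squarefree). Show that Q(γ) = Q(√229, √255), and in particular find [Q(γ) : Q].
[Q(γ) : Q] = 4 (equivalently, Q(γ) = Q(√229, √255))

Obviously Q(γ) ⊆ Q(√229, √255), and [Q(√229, √255):Q] = 4 (since 229, 255 are distinct squarefree integers > 1 with 58395 not a perfect square). To show equality we compute the minimal polynomial of γ. From γ = √229 + √255: γ^2 = 229 + 2√(58395) + 255 = 484 + 2√(58395), so γ^2 - 484 = 2√(58395); squaring, (γ^2 - 484)^2 = 4·58395, i.e. γ^4 - 968γ^2 + 234256 - 233580 = 0, i.e. γ^4 - 968γ^2 + 676 = 0. So γ is a root of x^4 - 968x^2 + 676. This polynomial is irreducible over Q: it has no rational root (each ±√229 ± √255 is irrational), and any factorization into two quadratics over Q would force √(58395) ∈ Q (pairing opposite roots) or √229, √255 ∈ Q (other pairings), all impossible. Hence [Q(γ):Q] = 4 = [Q(√229, √255):Q], so Q(γ) = Q(√229, √255).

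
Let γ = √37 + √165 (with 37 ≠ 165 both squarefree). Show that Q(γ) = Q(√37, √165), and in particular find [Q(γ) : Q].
[Q(γ) : Q] = 4 (equivalently, Q(γ) = Q(√37, √165))

Obviously Q(γ) ⊆ Q(√37, √165), and [Q(√37, √165):Q] = 4 (since 37, 165 are distinct squarefree integers > 1 with 6105 not a perfect square). To show equality we compute the minimal polynomial of γ. From γ = √37 + √165: γ^2 = 37 + 2√(6105) + 165 = 202 + 2√(6105), so γ^2 - 202 = 2√(6105); squaring, (γ^2 - 202)^2 = 4·6105, i.e. γ^4 - 404γ^2 + 40804 - 24420 = 0, i.e. γ^4 - 404γ^2 + 16384 = 0. So γ is a root of x^4 - 404x^2 + 16384. This polynomial is irreducible over Q: it has no rational root (each ±√37 ± √165 is irrational), and any factorization into two quadratics over Q would force √(6105) ∈ Q (pairing opposite roots) or √37, √165 ∈ Q (other pairings), all impossible. Hence [Q(γ):Q] = 4 = [Q(√37, √165):Q], so Q(γ) = Q(√37, √165).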